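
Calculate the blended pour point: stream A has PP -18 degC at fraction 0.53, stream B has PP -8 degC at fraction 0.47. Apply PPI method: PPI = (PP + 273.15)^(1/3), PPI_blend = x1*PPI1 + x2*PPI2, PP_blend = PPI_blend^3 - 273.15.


PPI_1 = (-18 + 273.15)^(1/3) = 6.342569
PPI_2 = (-8 + 273.15)^(1/3) = 6.42437
PPI_blend = 0.53 * 6.342569 + 0.47 * 6.42437 = 6.381015
PP_blend = 6.381015^3 - 273.15 = 259.818 - 273.15 = -13.33

-13.33 degC


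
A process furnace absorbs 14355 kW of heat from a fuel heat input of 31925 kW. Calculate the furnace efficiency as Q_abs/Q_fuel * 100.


Furnace efficiency = Q_absorbed / Q_fuel * 100
= 14355 / 31925 * 100 = 44.96

44.96 %


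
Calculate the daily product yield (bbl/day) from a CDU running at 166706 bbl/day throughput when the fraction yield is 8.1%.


Crude throughput = 166706 bbl/day
Fraction yield = 8.1%
yield = throughput * fraction / 100
yield = 166706 * 8.1 / 100 = 13503.186

13503.186 bbl/day


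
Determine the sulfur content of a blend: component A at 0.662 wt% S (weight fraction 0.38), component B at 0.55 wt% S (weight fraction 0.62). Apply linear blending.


Linear sulfur blending: S_blend = x1*S1 + x2*S2
Contribution 1: 0.38 * 0.662 = 0.25156 wt%
Contribution 2: 0.62 * 0.55 = 0.341 wt%
S_blend = 0.25156 + 0.341 = 0.59256

0.59256 wt%


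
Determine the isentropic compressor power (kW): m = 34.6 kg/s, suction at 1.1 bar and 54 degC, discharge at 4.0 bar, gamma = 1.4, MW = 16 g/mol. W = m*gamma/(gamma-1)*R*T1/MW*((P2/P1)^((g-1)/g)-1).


Isentropic work: W = m*(gamma/(gamma-1))*(R*T1/MW)*((P2/P1)^((gamma-1)/gamma) - 1)
T1 = 54 + 273.15 = 327.15 K
Pressure ratio = 4.0 / 1.1 = 3.63636
Exponent = (1.4 - 1)/1.4 = 0.285714
(P2/P1)^exp - 1 = 3.63636^0.285714 - 1 = 0.446074
W = 34.6 * 1.4 / 0.4 * 8.314 * 327.15 / 16 * 0.446074 = 9183

9183 kW


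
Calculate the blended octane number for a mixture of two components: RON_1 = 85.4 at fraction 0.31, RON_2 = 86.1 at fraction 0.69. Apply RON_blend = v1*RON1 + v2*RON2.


Linear blending: RON_blend = sum(vi * RONi)
Contribution 1: 0.31 * 85.4 = 26.474
Contribution 2: 0.69 * 86.1 = 59.409
RON_blend = 26.474 + 59.409 = 85.883

85.883


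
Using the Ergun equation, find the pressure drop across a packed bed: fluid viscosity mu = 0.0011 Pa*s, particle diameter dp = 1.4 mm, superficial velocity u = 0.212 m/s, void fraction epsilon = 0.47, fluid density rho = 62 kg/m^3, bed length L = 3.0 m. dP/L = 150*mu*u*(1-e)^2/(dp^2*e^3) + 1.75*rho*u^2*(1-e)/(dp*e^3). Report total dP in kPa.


dp = 1.4 mm = 0.0014 m
Viscous term = 150*0.0011*0.212*(1-0.47)^2 / (0.0014^2*0.47^3) = 48286.1
Inertial term = 1.75*62*0.212^2*(1-0.47) / (0.0014*0.47^3) = 17781
dP/L = 48286.1 + 17781 = 66067.1 Pa/m
dP = 66067.1 * 3.0 / 1000 = 198.2 kPa

198.2 kPa


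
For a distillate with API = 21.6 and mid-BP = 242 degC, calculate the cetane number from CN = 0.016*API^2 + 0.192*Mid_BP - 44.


CN = 0.016 * 21.6^2 + 0.192 * 242 - 44
CN = 7.46496 + 46.464 - 44 = 9.92896

9.92896


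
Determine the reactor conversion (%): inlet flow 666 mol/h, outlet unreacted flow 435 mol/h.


X = (F_in - F_out) / F_in * 100
Moles reacted = 666 - 435 = 231
X = 231 / 666 * 100
= 0.3468 * 100
= 34.68 %

34.68 %


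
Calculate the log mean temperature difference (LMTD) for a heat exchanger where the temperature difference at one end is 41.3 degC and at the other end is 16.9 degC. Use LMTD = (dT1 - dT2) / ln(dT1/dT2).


LMTD = (dT1 - dT2) / ln(dT1/dT2)
= (41.3 - 16.9) / ln(41.3 / 16.9) = 24.4 / 0.893549 = 27.31

27.31 degC


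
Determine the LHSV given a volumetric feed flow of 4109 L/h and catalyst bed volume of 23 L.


LHSV = volumetric feed rate / catalyst volume
= 4109 L/h / 23 L
= 178.7 h^-1

178.7 h^-1


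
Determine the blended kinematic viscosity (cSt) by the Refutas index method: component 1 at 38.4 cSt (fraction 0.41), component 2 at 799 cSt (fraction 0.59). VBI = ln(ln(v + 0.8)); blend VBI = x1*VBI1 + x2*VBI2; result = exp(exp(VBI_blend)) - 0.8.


Refutas method: VBN_i = 14.534*ln(ln(visc_i + 0.8)) + 10.975, blended linearly by mass fraction; since VBN is linear in VBI_i = ln(ln(visc_i + 0.8)) and the fractions sum to 1, blend VBI directly: visc = exp(exp(VBI_blend)) - 0.8
VBI_1 = ln(ln(38.4 + 0.8)) = 1.29983
VBI_2 = ln(ln(799 + 0.8)) = 1.89977
VBI_blend = 0.41 * 1.29983 + 0.59 * 1.89977 = 1.65379
visc_blend = exp(exp(1.65379)) - 0.8 = 185.4

185.4 cSt


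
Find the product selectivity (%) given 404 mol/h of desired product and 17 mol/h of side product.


Selectivity = desired / (desired + undesired) * 100
Total products = 404 + 17 = 421 mol/h
S = 404 / 421 * 100
= 0.9596 * 100
= 95.96 %

95.96 %


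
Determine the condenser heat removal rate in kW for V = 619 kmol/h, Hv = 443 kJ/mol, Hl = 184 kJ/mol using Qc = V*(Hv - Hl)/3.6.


Qc = 619 * (443 - 184) / 3.6 = 619 * 259 / 3.6 = 44530

44530 kW


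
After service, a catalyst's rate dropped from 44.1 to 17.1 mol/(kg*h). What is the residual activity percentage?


Activity (%) = (rate_used / rate_fresh) * 100
rate_used = 17.1, rate_fresh = 44.1
= (17.1 / 44.1) * 100
= 0.3878 * 100 = 38.78

38.78 %


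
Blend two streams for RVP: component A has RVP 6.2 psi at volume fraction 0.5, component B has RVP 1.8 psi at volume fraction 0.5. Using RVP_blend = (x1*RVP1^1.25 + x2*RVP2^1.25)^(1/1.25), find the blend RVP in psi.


Chevron index: RVP_blend = (sum xi*RVPi^1.25)^(1/1.25)
RVP^1.25 terms: 0.5 * 6.2^1.25 + 0.5 * 1.8^1.25 = 5.93416
RVP_blend = 5.93416^(1/1.25) = 4.156

4.156 psi


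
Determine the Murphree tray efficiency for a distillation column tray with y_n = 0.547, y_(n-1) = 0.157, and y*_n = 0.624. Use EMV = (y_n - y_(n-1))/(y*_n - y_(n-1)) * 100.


Murphree vapor efficiency: EMV = (y_n - y_(n-1)) / (y*_n - y_(n-1)) * 100
EMV = (0.547 - 0.157) / (0.624 - 0.157) * 100 = 0.39 / 0.467 * 100 = 83.51

83.51 %


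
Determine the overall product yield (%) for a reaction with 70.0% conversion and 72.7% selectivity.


Overall yield = conversion (%) * selectivity (%) / 100
Conversion = 70.0%, Selectivity = 72.7%
Y = 70.0 * 72.7 / 100
= 50.89 %

50.89 %


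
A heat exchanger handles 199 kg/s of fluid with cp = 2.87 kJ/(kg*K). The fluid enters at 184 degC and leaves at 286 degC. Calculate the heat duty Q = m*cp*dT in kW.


Q = m_dot * cp * delta_T
delta_T = 286 - 184 = 102 K
Q = 199 * 2.87 * 102
= 571.13 * 102
= 58255.26 kW

58255.26 kW


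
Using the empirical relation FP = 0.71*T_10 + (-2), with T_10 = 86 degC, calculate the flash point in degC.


FP = 0.71 * 86 + (-2) = 59.06

59.06 degC


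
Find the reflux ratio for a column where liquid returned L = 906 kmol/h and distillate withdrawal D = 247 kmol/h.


Reflux ratio definition: R = L / D (liquid returned / distillate withdrawn)
L = 906 kmol/h, D = 247 kmol/h
R = 906 / 247 = 3.668

3.668


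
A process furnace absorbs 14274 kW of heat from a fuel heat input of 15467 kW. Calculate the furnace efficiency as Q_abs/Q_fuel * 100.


Furnace efficiency = Q_absorbed / Q_fuel * 100
= 14274 / 15467 * 100 = 92.29

92.29 %


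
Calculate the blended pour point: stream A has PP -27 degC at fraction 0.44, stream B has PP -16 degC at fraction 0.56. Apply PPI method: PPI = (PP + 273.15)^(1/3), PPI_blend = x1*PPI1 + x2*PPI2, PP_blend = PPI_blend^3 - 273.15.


PPI_1 = (-27 + 273.15)^(1/3) = 6.2671
PPI_2 = (-16 + 273.15)^(1/3) = 6.359098
PPI_blend = 0.44 * 6.2671 + 0.56 * 6.359098 = 6.318619
PP_blend = 6.318619^3 - 273.15 = 252.2705 - 273.15 = -20.88

-20.88 degC


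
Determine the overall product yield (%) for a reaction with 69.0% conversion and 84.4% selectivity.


Overall yield = conversion (%) * selectivity (%) / 100
Conversion = 69.0%, Selectivity = 84.4%
Y = 69.0 * 84.4 / 100
= 58.236 %

58.236 %


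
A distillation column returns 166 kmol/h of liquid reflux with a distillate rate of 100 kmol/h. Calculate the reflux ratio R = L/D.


Reflux ratio definition: R = L / D (liquid returned / distillate withdrawn)
L = 166 kmol/h, D = 100 kmol/h
R = 166 / 100 = 1.660

1.660


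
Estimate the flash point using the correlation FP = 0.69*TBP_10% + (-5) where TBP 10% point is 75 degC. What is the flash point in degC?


FP = 0.69 * 75 + (-5) = 46.75

46.75 degC


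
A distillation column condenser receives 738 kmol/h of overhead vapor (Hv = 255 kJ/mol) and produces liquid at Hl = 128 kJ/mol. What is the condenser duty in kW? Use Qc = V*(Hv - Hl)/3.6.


Qc = 738 * (255 - 128) / 3.6 = 738 * 127 / 3.6 = 26040

26040 kW


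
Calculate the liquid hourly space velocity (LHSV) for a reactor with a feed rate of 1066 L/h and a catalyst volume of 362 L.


LHSV = volumetric feed rate / catalyst volume
= 1066 L/h / 362 L
= 2.945 h^-1

2.945 h^-1


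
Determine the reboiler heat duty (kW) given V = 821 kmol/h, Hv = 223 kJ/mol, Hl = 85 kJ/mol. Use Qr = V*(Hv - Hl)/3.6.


Qr = 821 * (223 - 85) / 3.6 = 821 * 138 / 3.6 = 31470

31470 kW


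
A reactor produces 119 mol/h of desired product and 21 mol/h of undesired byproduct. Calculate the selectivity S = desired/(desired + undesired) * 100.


Selectivity = desired / (desired + undesired) * 100
Total products = 119 + 21 = 140 mol/h
S = 119 / 140 * 100
= 0.8500 * 100
= 85.00 %

85.00 %


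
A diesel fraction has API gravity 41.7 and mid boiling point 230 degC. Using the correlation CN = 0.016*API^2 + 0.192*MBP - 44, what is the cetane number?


CN = 0.016 * 41.7^2 + 0.192 * 230 - 44
CN = 27.82224 + 44.16 - 44 = 27.98224

27.98224


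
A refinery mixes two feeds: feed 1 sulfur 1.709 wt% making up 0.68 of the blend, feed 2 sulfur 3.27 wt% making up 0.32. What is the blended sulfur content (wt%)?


Linear sulfur blending: S_blend = x1*S1 + x2*S2
Contribution 1: 0.68 * 1.709 = 1.16212 wt%
Contribution 2: 0.32 * 3.27 = 1.0464 wt%
S_blend = 1.16212 + 1.0464 = 2.20852

2.20852 wt%


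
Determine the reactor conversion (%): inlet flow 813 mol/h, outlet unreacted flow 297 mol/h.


X = (F_in - F_out) / F_in * 100
Moles reacted = 813 - 297 = 516
X = 516 / 813 * 100
= 0.6347 * 100
= 63.47 %

63.47 %


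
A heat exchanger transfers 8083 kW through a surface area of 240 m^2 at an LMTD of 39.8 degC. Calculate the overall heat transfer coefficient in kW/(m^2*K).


From Q = U*A*LMTD, U = Q / (A * LMTD)
U = 8083 / (240 * 39.8) = 8083 / 9552 = 0.8462

0.8462 kW/(m^2*K)


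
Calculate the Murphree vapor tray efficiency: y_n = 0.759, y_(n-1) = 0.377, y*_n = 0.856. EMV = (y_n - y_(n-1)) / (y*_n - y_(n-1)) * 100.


Murphree vapor efficiency: EMV = (y_n - y_(n-1)) / (y*_n - y_(n-1)) * 100
EMV = (0.759 - 0.377) / (0.856 - 0.377) * 100 = 0.382 / 0.479 * 100 = 79.75

79.75 %


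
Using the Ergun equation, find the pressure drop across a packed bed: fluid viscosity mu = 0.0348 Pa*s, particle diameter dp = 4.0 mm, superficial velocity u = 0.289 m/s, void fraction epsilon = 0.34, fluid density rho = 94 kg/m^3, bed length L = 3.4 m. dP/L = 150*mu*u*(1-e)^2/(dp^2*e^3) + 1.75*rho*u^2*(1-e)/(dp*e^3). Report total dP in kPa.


dp = 4.0 mm = 0.004 m
Viscous term = 150*0.0348*0.289*(1-0.34)^2 / (0.004^2*0.34^3) = 1044960
Inertial term = 1.75*94*0.289^2*(1-0.34) / (0.004*0.34^3) = 57677.8
dP/L = 1044960 + 57677.8 = 1102640 Pa/m
dP = 1102640 * 3.4 / 1000 = 3749 kPa

3749 kPa


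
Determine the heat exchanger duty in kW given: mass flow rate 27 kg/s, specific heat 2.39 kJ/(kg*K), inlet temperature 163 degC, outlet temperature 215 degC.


Q = m_dot * cp * delta_T
delta_T = 215 - 163 = 52 K
Q = 27 * 2.39 * 52
= 64.53 * 52
= 3355.56 kW

3355.56 kW


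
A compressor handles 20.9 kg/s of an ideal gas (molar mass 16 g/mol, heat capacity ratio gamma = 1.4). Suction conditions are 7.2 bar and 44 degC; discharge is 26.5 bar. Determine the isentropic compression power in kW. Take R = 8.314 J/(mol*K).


Isentropic work: W = m*(gamma/(gamma-1))*(R*T1/MW)*((P2/P1)^((gamma-1)/gamma) - 1)
T1 = 44 + 273.15 = 317.15 K
Pressure ratio = 26.5 / 7.2 = 3.68056
Exponent = (1.4 - 1)/1.4 = 0.285714
(P2/P1)^exp - 1 = 3.68056^0.285714 - 1 = 0.451074
W = 20.9 * 1.4 / 0.4 * 8.314 * 317.15 / 16 * 0.451074 = 5438

5438 kW


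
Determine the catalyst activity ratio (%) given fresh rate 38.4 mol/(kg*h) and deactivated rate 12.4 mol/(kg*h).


Activity (%) = (rate_used / rate_fresh) * 100
rate_used = 12.4, rate_fresh = 38.4
= (12.4 / 38.4) * 100
= 0.3229 * 100 = 32.29

32.29 %


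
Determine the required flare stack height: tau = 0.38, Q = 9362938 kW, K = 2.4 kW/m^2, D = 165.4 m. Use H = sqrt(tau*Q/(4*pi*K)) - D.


tau*Q/(4*pi*K) = 0.38 * 9362938 / (4 * pi * 2.4) = 117971
sqrt(117971) = 343.469
H = 343.469 - 165.4 = 178.1

178.1 m


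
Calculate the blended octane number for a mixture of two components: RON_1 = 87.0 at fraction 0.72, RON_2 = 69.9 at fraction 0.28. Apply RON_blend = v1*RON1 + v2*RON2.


Linear blending: RON_blend = sum(vi * RONi)
Contribution 1: 0.72 * 87.0 = 62.64
Contribution 2: 0.28 * 69.9 = 19.572
RON_blend = 62.64 + 19.572 = 82.212

82.212


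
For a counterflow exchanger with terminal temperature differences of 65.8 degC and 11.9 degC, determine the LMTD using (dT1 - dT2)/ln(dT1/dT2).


LMTD = (dT1 - dT2) / ln(dT1/dT2)
= (65.8 - 11.9) / ln(65.8 / 11.9) = 53.9 / 1.71008 = 31.52

31.52 degC


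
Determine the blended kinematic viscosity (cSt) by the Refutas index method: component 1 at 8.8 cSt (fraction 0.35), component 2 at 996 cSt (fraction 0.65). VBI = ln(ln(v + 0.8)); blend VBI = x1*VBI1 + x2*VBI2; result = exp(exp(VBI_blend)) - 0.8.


Refutas method: VBN_i = 14.534*ln(ln(visc_i + 0.8)) + 10.975, blended linearly by mass fraction; since VBN is linear in VBI_i = ln(ln(visc_i + 0.8)) and the fractions sum to 1, blend VBI directly: visc = exp(exp(VBI_blend)) - 0.8
VBI_1 = ln(ln(8.8 + 0.8)) = 0.816145
VBI_2 = ln(ln(996 + 0.8)) = 1.93218
VBI_blend = 0.35 * 0.816145 + 0.65 * 1.93218 = 1.54157
visc_blend = exp(exp(1.54157)) - 0.8 = 106.1

106.1 cSt


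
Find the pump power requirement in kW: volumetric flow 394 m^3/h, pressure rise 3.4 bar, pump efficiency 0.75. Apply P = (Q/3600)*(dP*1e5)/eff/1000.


Q = 394 / 3600 = 0.109444 m^3/s
P = 0.109444 * (3.4 * 1e5) / 0.75 / 1000 = 49.61

49.61 kW


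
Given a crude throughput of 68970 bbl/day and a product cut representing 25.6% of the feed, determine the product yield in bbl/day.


Crude throughput = 68970 bbl/day
Fraction yield = 25.6%
yield = throughput * fraction / 100
yield = 68970 * 25.6 / 100 = 17656.32

17656.32 bbl/day


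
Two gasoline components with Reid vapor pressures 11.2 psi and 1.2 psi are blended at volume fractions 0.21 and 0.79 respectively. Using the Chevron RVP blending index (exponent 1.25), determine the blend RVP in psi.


Chevron index: RVP_blend = (sum xi*RVPi^1.25)^(1/1.25)
RVP^1.25 terms: 0.21 * 11.2^1.25 + 0.79 * 1.2^1.25 = 5.29492
RVP_blend = 5.29492^(1/1.25) = 3.794

3.794 psi


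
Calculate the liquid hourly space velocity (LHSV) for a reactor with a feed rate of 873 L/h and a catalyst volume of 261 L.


LHSV = volumetric feed rate / catalyst volume
= 873 L/h / 261 L
= 3.345 h^-1

3.345 h^-1


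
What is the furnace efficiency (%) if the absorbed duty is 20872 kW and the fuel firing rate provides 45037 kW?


Furnace efficiency = Q_absorbed / Q_fuel * 100
= 20872 / 45037 * 100 = 46.34

46.34 %


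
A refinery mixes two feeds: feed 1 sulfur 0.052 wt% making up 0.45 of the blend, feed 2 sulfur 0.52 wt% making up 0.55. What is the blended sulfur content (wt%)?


Linear sulfur blending: S_blend = x1*S1 + x2*S2
Contribution 1: 0.45 * 0.052 = 0.0234 wt%
Contribution 2: 0.55 * 0.52 = 0.286 wt%
S_blend = 0.0234 + 0.286 = 0.3094

0.3094 wt%


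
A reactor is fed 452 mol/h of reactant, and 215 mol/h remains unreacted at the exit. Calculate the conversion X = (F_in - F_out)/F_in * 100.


X = (F_in - F_out) / F_in * 100
Moles reacted = 452 - 215 = 237
X = 237 / 452 * 100
= 0.5243 * 100
= 52.43 %

52.43 %


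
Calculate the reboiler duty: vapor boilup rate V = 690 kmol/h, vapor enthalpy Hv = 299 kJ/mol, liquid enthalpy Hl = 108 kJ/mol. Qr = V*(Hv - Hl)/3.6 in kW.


Qr = 690 * (299 - 108) / 3.6 = 690 * 191 / 3.6 = 36610

36610 kW


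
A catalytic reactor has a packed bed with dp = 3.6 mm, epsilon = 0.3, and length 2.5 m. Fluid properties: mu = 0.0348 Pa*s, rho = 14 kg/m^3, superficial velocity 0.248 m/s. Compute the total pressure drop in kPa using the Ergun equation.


dp = 3.6 mm = 0.0036 m
Viscous term = 150*0.0348*0.248*(1-0.3)^2 / (0.0036^2*0.3^3) = 1812800
Inertial term = 1.75*14*0.248^2*(1-0.3) / (0.0036*0.3^3) = 10851.8
dP/L = 1812800 + 10851.8 = 1823650 Pa/m
dP = 1823650 * 2.5 / 1000 = 4559 kPa

4559 kPa


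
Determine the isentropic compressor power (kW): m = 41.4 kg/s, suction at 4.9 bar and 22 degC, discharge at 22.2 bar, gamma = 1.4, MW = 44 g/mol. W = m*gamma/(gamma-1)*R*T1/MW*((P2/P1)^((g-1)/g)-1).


Isentropic work: W = m*(gamma/(gamma-1))*(R*T1/MW)*((P2/P1)^((gamma-1)/gamma) - 1)
T1 = 22 + 273.15 = 295.15 K
Pressure ratio = 22.2 / 4.9 = 4.53061
Exponent = (1.4 - 1)/1.4 = 0.285714
(P2/P1)^exp - 1 = 4.53061^0.285714 - 1 = 0.539831
W = 41.4 * 1.4 / 0.4 * 8.314 * 295.15 / 44 * 0.539831 = 4362

4362 kW


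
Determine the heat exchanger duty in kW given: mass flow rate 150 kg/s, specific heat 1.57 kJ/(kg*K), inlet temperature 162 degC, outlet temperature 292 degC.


Q = m_dot * cp * delta_T
delta_T = 292 - 162 = 130 K
Q = 150 * 1.57 * 130
= 235.5 * 130
= 30615 kW

30615 kW


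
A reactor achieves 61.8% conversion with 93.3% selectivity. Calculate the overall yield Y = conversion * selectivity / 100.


Overall yield = conversion (%) * selectivity (%) / 100
Conversion = 61.8%, Selectivity = 93.3%
Y = 61.8 * 93.3 / 100
= 57.6594 %

57.6594 %


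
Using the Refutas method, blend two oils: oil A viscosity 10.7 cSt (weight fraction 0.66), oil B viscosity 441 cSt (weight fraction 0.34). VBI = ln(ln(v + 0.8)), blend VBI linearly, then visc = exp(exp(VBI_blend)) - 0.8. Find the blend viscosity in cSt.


Refutas method: VBN_i = 14.534*ln(ln(visc_i + 0.8)) + 10.975, blended linearly by mass fraction; since VBN is linear in VBI_i = ln(ln(visc_i + 0.8)) and the fractions sum to 1, blend VBI directly: visc = exp(exp(VBI_blend)) - 0.8
VBI_1 = ln(ln(10.7 + 0.8)) = 0.892959
VBI_2 = ln(ln(441 + 0.8)) = 1.80679
VBI_blend = 0.66 * 0.892959 + 0.34 * 1.80679 = 1.20366
visc_blend = exp(exp(1.20366)) - 0.8 = 27.20

27.20 cSt


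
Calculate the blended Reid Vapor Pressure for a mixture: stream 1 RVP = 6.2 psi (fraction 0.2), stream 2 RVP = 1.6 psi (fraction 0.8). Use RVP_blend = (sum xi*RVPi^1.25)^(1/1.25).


Chevron index: RVP_blend = (sum xi*RVPi^1.25)^(1/1.25)
RVP^1.25 terms: 0.2 * 6.2^1.25 + 0.8 * 1.6^1.25 = 3.39627
RVP_blend = 3.39627^(1/1.25) = 2.660

2.660 psi


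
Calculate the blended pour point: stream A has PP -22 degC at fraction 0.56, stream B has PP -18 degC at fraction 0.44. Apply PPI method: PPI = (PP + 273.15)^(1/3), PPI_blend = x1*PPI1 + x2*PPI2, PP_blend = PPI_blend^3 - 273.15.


PPI_1 = (-22 + 273.15)^(1/3) = 6.30925
PPI_2 = (-18 + 273.15)^(1/3) = 6.342569
PPI_blend = 0.56 * 6.30925 + 0.44 * 6.342569 = 6.32391
PP_blend = 6.32391^3 - 273.15 = 252.9048 - 273.15 = -20.25

-20.25 degC


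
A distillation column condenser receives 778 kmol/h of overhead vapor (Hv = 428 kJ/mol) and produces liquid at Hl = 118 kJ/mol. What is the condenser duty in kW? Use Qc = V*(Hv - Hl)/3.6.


Qc = 778 * (428 - 118) / 3.6 = 778 * 310 / 3.6 = 66990

66990 kW


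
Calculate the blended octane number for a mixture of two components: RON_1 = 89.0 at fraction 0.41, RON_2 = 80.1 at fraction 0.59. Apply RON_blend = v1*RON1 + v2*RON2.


Linear blending: RON_blend = sum(vi * RONi)
Contribution 1: 0.41 * 89.0 = 36.49
Contribution 2: 0.59 * 80.1 = 47.259
RON_blend = 36.49 + 47.259 = 83.749

83.749


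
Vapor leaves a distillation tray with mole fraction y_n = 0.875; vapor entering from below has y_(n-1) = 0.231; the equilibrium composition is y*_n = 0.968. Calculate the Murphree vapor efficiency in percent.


Murphree vapor efficiency: EMV = (y_n - y_(n-1)) / (y*_n - y_(n-1)) * 100
EMV = (0.875 - 0.231) / (0.968 - 0.231) * 100 = 0.644 / 0.737 * 100 = 87.38

87.38 %


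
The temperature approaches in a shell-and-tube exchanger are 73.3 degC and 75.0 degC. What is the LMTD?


LMTD = (dT1 - dT2) / ln(dT1/dT2)
= (73.3 - 75.0) / ln(73.3 / 75.0) = -1.7 / -0.0229275 = 74.15

74.15 degC


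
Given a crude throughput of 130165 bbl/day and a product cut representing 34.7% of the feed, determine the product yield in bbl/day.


Crude throughput = 130165 bbl/day
Fraction yield = 34.7%
yield = throughput * fraction / 100
yield = 130165 * 34.7 / 100 = 45167.255

45167.255 bbl/day


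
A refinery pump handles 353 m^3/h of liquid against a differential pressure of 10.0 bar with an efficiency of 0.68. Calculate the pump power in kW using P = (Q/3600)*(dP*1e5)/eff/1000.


Q = 353 / 3600 = 0.0980556 m^3/s
P = 0.0980556 * (10.0 * 1e5) / 0.68 / 1000 = 144.2

144.2 kW


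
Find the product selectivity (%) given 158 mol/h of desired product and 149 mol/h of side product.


Selectivity = desired / (desired + undesired) * 100
Total products = 158 + 149 = 307 mol/h
S = 158 / 307 * 100
= 0.5147 * 100
= 51.47 %

51.47 %


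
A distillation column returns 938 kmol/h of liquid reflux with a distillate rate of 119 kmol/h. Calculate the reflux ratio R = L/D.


Reflux ratio definition: R = L / D (liquid returned / distillate withdrawn)
L = 938 kmol/h, D = 119 kmol/h
R = 938 / 119 = 7.882

7.882


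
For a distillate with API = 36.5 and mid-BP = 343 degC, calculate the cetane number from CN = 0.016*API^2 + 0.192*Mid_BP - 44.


CN = 0.016 * 36.5^2 + 0.192 * 343 - 44
CN = 21.316 + 65.856 - 44 = 43.172

43.172


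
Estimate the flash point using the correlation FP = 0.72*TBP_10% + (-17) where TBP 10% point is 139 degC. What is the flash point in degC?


FP = 0.72 * 139 + (-17) = 83.08

83.08 degC


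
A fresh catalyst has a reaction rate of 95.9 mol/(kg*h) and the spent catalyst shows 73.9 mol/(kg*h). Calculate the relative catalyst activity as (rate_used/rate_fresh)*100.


Activity (%) = (rate_used / rate_fresh) * 100
rate_used = 73.9, rate_fresh = 95.9
= (73.9 / 95.9) * 100
= 0.7706 * 100 = 77.06

77.06 %


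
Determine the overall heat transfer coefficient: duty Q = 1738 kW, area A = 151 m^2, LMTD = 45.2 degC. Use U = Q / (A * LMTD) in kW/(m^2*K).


From Q = U*A*LMTD, U = Q / (A * LMTD)
U = 1738 / (151 * 45.2) = 1738 / 6825.2 = 0.2546

0.2546 kW/(m^2*K)


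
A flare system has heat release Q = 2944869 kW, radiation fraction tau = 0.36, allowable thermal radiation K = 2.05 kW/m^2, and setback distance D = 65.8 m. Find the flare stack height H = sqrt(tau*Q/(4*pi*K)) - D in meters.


tau*Q/(4*pi*K) = 0.36 * 2944869 / (4 * pi * 2.05) = 41153.3
sqrt(41153.3) = 202.863
H = 202.863 - 65.8 = 137.1

137.1 m


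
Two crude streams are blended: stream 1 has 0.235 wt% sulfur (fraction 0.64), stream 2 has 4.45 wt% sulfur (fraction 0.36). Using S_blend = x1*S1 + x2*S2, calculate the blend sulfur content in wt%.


Linear sulfur blending: S_blend = x1*S1 + x2*S2
Contribution 1: 0.64 * 0.235 = 0.1504 wt%
Contribution 2: 0.36 * 4.45 = 1.602 wt%
S_blend = 0.1504 + 1.602 = 1.7524

1.7524 wt%


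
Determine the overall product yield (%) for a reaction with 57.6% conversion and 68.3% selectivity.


Overall yield = conversion (%) * selectivity (%) / 100
Conversion = 57.6%, Selectivity = 68.3%
Y = 57.6 * 68.3 / 100
= 39.3408 %

39.3408 %


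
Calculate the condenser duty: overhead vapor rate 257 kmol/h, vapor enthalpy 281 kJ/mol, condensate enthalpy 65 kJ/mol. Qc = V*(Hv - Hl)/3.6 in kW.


Qc = 257 * (281 - 65) / 3.6 = 257 * 216 / 3.6 = 15420

15420 kW


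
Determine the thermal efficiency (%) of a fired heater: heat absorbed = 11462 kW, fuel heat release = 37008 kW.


Furnace efficiency = Q_absorbed / Q_fuel * 100
= 11462 / 37008 * 100 = 30.97

30.97 %


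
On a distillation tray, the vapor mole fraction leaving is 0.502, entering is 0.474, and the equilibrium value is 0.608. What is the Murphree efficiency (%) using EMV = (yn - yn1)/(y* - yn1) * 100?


Murphree vapor efficiency: EMV = (y_n - y_(n-1)) / (y*_n - y_(n-1)) * 100
EMV = (0.502 - 0.474) / (0.608 - 0.474) * 100 = 0.028 / 0.134 * 100 = 20.90

20.90 %


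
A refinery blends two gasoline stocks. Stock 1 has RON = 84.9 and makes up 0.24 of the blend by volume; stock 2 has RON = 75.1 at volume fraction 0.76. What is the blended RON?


Linear blending: RON_blend = sum(vi * RONi)
Contribution 1: 0.24 * 84.9 = 20.376
Contribution 2: 0.76 * 75.1 = 57.076
RON_blend = 20.376 + 57.076 = 77.452

77.452


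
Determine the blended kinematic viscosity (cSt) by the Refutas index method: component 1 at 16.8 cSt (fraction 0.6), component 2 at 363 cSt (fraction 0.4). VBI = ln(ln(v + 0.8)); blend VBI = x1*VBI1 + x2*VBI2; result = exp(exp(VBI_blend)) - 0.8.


Refutas method: VBN_i = 14.534*ln(ln(visc_i + 0.8)) + 10.975, blended linearly by mass fraction; since VBN is linear in VBI_i = ln(ln(visc_i + 0.8)) and the fractions sum to 1, blend VBI directly: visc = exp(exp(VBI_blend)) - 0.8
VBI_1 = ln(ln(16.8 + 0.8)) = 1.05358
VBI_2 = ln(ln(363 + 0.8)) = 1.77438
VBI_blend = 0.6 * 1.05358 + 0.4 * 1.77438 = 1.3419
visc_blend = exp(exp(1.3419)) - 0.8 = 45.09

45.09 cSt


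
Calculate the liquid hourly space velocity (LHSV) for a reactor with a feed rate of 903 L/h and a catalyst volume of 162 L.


LHSV = volumetric feed rate / catalyst volume
= 903 L/h / 162 L
= 5.574 h^-1

5.574 h^-1


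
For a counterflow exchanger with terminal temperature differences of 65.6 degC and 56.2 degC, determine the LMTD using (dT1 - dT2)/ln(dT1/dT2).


LMTD = (dT1 - dT2) / ln(dT1/dT2)
= (65.6 - 56.2) / ln(65.6 / 56.2) = 9.4 / 0.154659 = 60.78

60.78 degC


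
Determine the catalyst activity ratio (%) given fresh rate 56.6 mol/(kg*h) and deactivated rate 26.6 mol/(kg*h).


Activity (%) = (rate_used / rate_fresh) * 100
rate_used = 26.6, rate_fresh = 56.6
= (26.6 / 56.6) * 100
= 0.4700 * 100 = 47.00

47.00 %


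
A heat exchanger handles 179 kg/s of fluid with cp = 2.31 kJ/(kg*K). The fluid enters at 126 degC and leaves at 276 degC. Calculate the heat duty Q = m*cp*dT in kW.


Q = m_dot * cp * delta_T
delta_T = 276 - 126 = 150 K
Q = 179 * 2.31 * 150
= 413.49 * 150
= 62023.5 kW

62023.5 kW


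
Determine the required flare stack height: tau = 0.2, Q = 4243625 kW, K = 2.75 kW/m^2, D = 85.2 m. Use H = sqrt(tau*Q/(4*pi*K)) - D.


tau*Q/(4*pi*K) = 0.2 * 4243625 / (4 * pi * 2.75) = 24559.8
sqrt(24559.8) = 156.716
H = 156.716 - 85.2 = 71.52

71.52 m


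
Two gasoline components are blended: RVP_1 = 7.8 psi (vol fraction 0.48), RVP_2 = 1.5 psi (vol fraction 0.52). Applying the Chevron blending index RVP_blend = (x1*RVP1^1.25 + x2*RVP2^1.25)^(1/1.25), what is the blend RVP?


Chevron index: RVP_blend = (sum xi*RVPi^1.25)^(1/1.25)
RVP^1.25 terms: 0.48 * 7.8^1.25 + 0.52 * 1.5^1.25 = 7.12012
RVP_blend = 7.12012^(1/1.25) = 4.808

4.808 psi


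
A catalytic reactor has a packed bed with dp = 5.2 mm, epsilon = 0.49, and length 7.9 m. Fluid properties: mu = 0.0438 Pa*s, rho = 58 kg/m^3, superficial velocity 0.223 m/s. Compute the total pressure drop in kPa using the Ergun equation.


dp = 5.2 mm = 0.0052 m
Viscous term = 150*0.0438*0.223*(1-0.49)^2 / (0.0052^2*0.49^3) = 119789
Inertial term = 1.75*58*0.223^2*(1-0.49) / (0.0052*0.49^3) = 4207.79
dP/L = 119789 + 4207.79 = 123997 Pa/m
dP = 123997 * 7.9 / 1000 = 979.6 kPa

979.6 kPa


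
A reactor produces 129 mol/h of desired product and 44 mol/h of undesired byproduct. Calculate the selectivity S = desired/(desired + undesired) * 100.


Selectivity = desired / (desired + undesired) * 100
Total products = 129 + 44 = 173 mol/h
S = 129 / 173 * 100
= 0.7457 * 100
= 74.57 %

74.57 %


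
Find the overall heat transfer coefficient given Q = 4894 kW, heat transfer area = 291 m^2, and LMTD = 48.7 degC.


From Q = U*A*LMTD, U = Q / (A * LMTD)
U = 4894 / (291 * 48.7) = 4894 / 14171.7 = 0.3453

0.3453 kW/(m^2*K)


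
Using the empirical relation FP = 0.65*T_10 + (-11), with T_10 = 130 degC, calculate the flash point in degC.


FP = 0.65 * 130 + (-11) = 73.5

73.5 degC


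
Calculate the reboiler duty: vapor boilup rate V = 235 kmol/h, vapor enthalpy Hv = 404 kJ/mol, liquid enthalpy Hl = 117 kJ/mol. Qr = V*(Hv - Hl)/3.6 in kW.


Qr = 235 * (404 - 117) / 3.6 = 235 * 287 / 3.6 = 18730

18730 kW


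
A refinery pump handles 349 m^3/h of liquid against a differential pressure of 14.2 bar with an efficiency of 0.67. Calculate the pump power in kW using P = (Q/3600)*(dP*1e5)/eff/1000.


Q = 349 / 3600 = 0.0969444 m^3/s
P = 0.0969444 * (14.2 * 1e5) / 0.67 / 1000 = 205.5

205.5 kW


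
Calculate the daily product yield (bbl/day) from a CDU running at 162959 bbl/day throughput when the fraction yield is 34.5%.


Crude throughput = 162959 bbl/day
Fraction yield = 34.5%
yield = throughput * fraction / 100
yield = 162959 * 34.5 / 100 = 56220.855

56220.855 bbl/day


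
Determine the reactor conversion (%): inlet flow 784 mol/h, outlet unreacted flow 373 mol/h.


X = (F_in - F_out) / F_in * 100
Moles reacted = 784 - 373 = 411
X = 411 / 784 * 100
= 0.5242 * 100
= 52.42 %

52.42 %


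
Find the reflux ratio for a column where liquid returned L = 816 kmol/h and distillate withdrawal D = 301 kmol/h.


Reflux ratio definition: R = L / D (liquid returned / distillate withdrawn)
L = 816 kmol/h, D = 301 kmol/h
R = 816 / 301 = 2.711

2.711


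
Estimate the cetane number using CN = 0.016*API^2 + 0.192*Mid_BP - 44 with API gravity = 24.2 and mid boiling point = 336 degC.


CN = 0.016 * 24.2^2 + 0.192 * 336 - 44
CN = 9.37024 + 64.512 - 44 = 29.88224

29.88224


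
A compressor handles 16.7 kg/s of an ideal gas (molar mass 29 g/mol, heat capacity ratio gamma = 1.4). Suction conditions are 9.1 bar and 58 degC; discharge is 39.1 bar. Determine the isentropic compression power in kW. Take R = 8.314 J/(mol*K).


Isentropic work: W = m*(gamma/(gamma-1))*(R*T1/MW)*((P2/P1)^((gamma-1)/gamma) - 1)
T1 = 58 + 273.15 = 331.15 K
Pressure ratio = 39.1 / 9.1 = 4.2967
Exponent = (1.4 - 1)/1.4 = 0.285714
(P2/P1)^exp - 1 = 4.2967^0.285714 - 1 = 0.516686
W = 16.7 * 1.4 / 0.4 * 8.314 * 331.15 / 29 * 0.516686 = 2867

2867 kW


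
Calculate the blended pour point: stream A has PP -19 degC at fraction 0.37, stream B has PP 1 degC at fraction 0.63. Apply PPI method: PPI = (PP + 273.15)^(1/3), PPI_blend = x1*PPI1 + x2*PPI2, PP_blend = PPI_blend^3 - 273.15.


PPI_1 = (-19 + 273.15)^(1/3) = 6.334272
PPI_2 = (1 + 273.15)^(1/3) = 6.49625
PPI_blend = 0.37 * 6.334272 + 0.63 * 6.49625 = 6.436318
PP_blend = 6.436318^3 - 273.15 = 266.6321 - 273.15 = -6.52

-6.52 degC


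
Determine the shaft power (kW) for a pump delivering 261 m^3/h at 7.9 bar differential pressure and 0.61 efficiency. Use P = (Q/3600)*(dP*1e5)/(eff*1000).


Q = 261 / 3600 = 0.0725 m^3/s
P = 0.0725 * (7.9 * 1e5) / 0.61 / 1000 = 93.89

93.89 kW


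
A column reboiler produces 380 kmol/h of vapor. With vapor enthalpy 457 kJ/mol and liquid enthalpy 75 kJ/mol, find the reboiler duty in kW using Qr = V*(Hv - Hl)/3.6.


Qr = 380 * (457 - 75) / 3.6 = 380 * 382 / 3.6 = 40320

40320 kW


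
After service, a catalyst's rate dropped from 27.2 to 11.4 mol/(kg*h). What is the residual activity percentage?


Activity (%) = (rate_used / rate_fresh) * 100
rate_used = 11.4, rate_fresh = 27.2
= (11.4 / 27.2) * 100
= 0.4191 * 100 = 41.91

41.91 %


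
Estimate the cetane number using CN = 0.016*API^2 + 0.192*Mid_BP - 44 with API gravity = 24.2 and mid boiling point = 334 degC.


CN = 0.016 * 24.2^2 + 0.192 * 334 - 44
CN = 9.37024 + 64.128 - 44 = 29.49824

29.49824


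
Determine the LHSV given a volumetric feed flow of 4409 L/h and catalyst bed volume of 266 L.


LHSV = volumetric feed rate / catalyst volume
= 4409 L/h / 266 L
= 16.58 h^-1

16.58 h^-1


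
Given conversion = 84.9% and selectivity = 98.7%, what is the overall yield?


Overall yield = conversion (%) * selectivity (%) / 100
Conversion = 84.9%, Selectivity = 98.7%
Y = 84.9 * 98.7 / 100
= 83.7963 %

83.7963 %


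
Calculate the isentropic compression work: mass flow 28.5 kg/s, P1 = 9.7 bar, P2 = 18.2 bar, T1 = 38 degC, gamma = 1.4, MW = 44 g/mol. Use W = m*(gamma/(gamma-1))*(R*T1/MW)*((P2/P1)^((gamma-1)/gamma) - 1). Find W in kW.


Isentropic work: W = m*(gamma/(gamma-1))*(R*T1/MW)*((P2/P1)^((gamma-1)/gamma) - 1)
T1 = 38 + 273.15 = 311.15 K
Pressure ratio = 18.2 / 9.7 = 1.87629
Exponent = (1.4 - 1)/1.4 = 0.285714
(P2/P1)^exp - 1 = 1.87629^0.285714 - 1 = 0.196977
W = 28.5 * 1.4 / 0.4 * 8.314 * 311.15 / 44 * 0.196977 = 1155

1155 kW


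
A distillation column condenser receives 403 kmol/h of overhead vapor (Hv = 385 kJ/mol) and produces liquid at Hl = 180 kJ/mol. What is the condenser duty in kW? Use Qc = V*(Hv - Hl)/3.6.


Qc = 403 * (385 - 180) / 3.6 = 403 * 205 / 3.6 = 22950

22950 kW


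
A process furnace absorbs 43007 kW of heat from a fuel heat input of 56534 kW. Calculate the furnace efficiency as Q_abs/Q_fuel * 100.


Furnace efficiency = Q_absorbed / Q_fuel * 100
= 43007 / 56534 * 100 = 76.07

76.07 %


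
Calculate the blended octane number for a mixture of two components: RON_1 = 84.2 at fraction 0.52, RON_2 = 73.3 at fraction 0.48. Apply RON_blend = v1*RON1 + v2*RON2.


Linear blending: RON_blend = sum(vi * RONi)
Contribution 1: 0.52 * 84.2 = 43.784
Contribution 2: 0.48 * 73.3 = 35.184
RON_blend = 43.784 + 35.184 = 78.968

78.968


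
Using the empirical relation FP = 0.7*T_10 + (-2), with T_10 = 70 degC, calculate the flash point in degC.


FP = 0.7 * 70 + (-2) = 47

47 degC


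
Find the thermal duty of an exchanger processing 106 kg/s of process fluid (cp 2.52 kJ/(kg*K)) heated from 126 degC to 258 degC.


Q = m_dot * cp * delta_T
delta_T = 258 - 126 = 132 K
Q = 106 * 2.52 * 132
= 267.12 * 132
= 35259.84 kW

35259.84 kW


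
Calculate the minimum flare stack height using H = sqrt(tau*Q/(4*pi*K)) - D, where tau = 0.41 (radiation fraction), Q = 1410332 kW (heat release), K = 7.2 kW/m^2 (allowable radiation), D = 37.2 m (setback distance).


tau*Q/(4*pi*K) = 0.41 * 1410332 / (4 * pi * 7.2) = 6390.91
sqrt(6390.91) = 79.9432
H = 79.9432 - 37.2 = 42.74

42.74 m


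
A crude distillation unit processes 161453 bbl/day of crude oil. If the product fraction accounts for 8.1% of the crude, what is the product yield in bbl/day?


Crude throughput = 161453 bbl/day
Fraction yield = 8.1%
yield = throughput * fraction / 100
yield = 161453 * 8.1 / 100 = 13077.693

13077.693 bbl/day


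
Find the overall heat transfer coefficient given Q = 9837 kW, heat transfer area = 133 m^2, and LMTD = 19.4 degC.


From Q = U*A*LMTD, U = Q / (A * LMTD)
U = 9837 / (133 * 19.4) = 9837 / 2580.2 = 3.812

3.812 kW/(m^2*K)


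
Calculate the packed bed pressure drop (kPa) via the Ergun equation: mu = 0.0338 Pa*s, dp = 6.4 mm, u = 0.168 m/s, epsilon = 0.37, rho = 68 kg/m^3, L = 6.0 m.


dp = 6.4 mm = 0.0064 m
Viscous term = 150*0.0338*0.168*(1-0.37)^2 / (0.0064^2*0.37^3) = 162942
Inertial term = 1.75*68*0.168^2*(1-0.37) / (0.0064*0.37^3) = 6527.11
dP/L = 162942 + 6527.11 = 169469 Pa/m
dP = 169469 * 6.0 / 1000 = 1017 kPa

1017 kPa


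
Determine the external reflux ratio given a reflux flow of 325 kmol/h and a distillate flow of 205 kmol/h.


Reflux ratio definition: R = L / D (liquid returned / distillate withdrawn)
L = 325 kmol/h, D = 205 kmol/h
R = 325 / 205 = 1.585

1.585


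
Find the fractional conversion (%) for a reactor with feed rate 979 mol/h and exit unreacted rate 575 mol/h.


X = (F_in - F_out) / F_in * 100
Moles reacted = 979 - 575 = 404
X = 404 / 979 * 100
= 0.4127 * 100
= 41.27 %

41.27 %


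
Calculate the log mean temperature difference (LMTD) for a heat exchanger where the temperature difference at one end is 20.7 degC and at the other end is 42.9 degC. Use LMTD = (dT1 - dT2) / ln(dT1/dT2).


LMTD = (dT1 - dT2) / ln(dT1/dT2)
= (20.7 - 42.9) / ln(20.7 / 42.9) = -22.2 / -0.728738 = 30.46

30.46 degC


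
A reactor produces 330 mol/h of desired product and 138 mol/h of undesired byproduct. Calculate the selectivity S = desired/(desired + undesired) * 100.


Selectivity = desired / (desired + undesired) * 100
Total products = 330 + 138 = 468 mol/h
S = 330 / 468 * 100
= 0.7051 * 100
= 70.51 %

70.51 %


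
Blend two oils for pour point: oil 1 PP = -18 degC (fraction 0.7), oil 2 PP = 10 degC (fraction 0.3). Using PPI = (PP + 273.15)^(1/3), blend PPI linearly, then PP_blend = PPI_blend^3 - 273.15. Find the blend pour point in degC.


PPI_1 = (-18 + 273.15)^(1/3) = 6.342569
PPI_2 = (10 + 273.15)^(1/3) = 6.566574
PPI_blend = 0.7 * 6.342569 + 0.3 * 6.566574 = 6.40977
PP_blend = 6.40977^3 - 273.15 = 263.3464 - 273.15 = -9.8

-9.8 degC


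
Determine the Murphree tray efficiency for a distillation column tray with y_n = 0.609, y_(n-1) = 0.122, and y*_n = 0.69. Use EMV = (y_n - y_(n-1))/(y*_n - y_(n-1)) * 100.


Murphree vapor efficiency: EMV = (y_n - y_(n-1)) / (y*_n - y_(n-1)) * 100
EMV = (0.609 - 0.122) / (0.69 - 0.122) * 100 = 0.487 / 0.568 * 100 = 85.74

85.74 %


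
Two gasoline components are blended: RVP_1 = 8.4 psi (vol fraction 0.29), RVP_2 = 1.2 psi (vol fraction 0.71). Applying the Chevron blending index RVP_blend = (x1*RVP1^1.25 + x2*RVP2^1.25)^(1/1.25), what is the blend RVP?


Chevron index: RVP_blend = (sum xi*RVPi^1.25)^(1/1.25)
RVP^1.25 terms: 0.29 * 8.4^1.25 + 0.71 * 1.2^1.25 = 5.03886
RVP_blend = 5.03886^(1/1.25) = 3.646

3.646 psi


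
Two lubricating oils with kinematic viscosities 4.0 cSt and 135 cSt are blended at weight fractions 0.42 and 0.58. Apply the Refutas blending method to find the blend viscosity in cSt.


Refutas method: VBN_i = 14.534*ln(ln(visc_i + 0.8)) + 10.975, blended linearly by mass fraction; since VBN is linear in VBI_i = ln(ln(visc_i + 0.8)) and the fractions sum to 1, blend VBI directly: visc = exp(exp(VBI_blend)) - 0.8
VBI_1 = ln(ln(4.0 + 0.8)) = 0.450194
VBI_2 = ln(ln(135 + 0.8)) = 1.59151
VBI_blend = 0.42 * 0.450194 + 0.58 * 1.59151 = 1.11216
visc_blend = exp(exp(1.11216)) - 0.8 = 20.12

20.12 cSt


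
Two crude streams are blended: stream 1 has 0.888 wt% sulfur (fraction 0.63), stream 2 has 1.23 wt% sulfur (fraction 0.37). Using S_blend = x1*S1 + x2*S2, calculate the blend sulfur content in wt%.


Linear sulfur blending: S_blend = x1*S1 + x2*S2
Contribution 1: 0.63 * 0.888 = 0.55944 wt%
Contribution 2: 0.37 * 1.23 = 0.4551 wt%
S_blend = 0.55944 + 0.4551 = 1.01454

1.01454 wt%


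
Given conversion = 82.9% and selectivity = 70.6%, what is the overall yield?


Overall yield = conversion (%) * selectivity (%) / 100
Conversion = 82.9%, Selectivity = 70.6%
Y = 82.9 * 70.6 / 100
= 58.5274 %

58.5274 %


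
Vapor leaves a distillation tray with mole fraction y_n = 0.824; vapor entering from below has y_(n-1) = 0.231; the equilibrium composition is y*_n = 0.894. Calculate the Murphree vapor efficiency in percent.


Murphree vapor efficiency: EMV = (y_n - y_(n-1)) / (y*_n - y_(n-1)) * 100
EMV = (0.824 - 0.231) / (0.894 - 0.231) * 100 = 0.593 / 0.663 * 100 = 89.44

89.44 %


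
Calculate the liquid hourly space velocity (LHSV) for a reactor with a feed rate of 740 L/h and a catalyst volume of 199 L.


LHSV = volumetric feed rate / catalyst volume
= 740 L/h / 199 L
= 3.719 h^-1

3.719 h^-1


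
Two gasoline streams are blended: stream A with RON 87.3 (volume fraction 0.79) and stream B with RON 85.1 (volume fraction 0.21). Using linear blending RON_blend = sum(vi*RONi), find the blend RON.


Linear blending: RON_blend = sum(vi * RONi)
Contribution 1: 0.79 * 87.3 = 68.967
Contribution 2: 0.21 * 85.1 = 17.871
RON_blend = 68.967 + 17.871 = 86.838

86.838


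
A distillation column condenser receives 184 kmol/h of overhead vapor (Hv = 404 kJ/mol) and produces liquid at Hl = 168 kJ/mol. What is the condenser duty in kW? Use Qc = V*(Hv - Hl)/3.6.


Qc = 184 * (404 - 168) / 3.6 = 184 * 236 / 3.6 = 12060

12060 kW
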